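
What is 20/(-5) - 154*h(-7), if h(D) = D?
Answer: 1074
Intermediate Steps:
20/(-5) - 154*h(-7) = 20/(-5) - 154*(-7) = 20*(-1/5) + 1078 = -4 + 1078 = 1074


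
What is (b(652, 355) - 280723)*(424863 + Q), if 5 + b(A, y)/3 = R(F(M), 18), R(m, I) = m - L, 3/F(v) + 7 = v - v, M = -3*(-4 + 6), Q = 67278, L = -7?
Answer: -967070844948/7 ≈ -1.3815e+11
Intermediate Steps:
M = -6 (M = -3*2 = -6)
F(v) = -3/7 (F(v) = 3/(-7 + (v - v)) = 3/(-7 + 0) = 3/(-7) = 3*(-1/7) = -3/7)
R(m, I) = 7 + m (R(m, I) = m - 1*(-7) = m + 7 = 7 + m)
b(A, y) = 33/7 (b(A, y) = -15 + 3*(7 - 3/7) = -15 + 3*(46/7) = -15 + 138/7 = 33/7)
(b(652, 355) - 280723)*(424863 + Q) = (33/7 - 280723)*(424863 + 67278) = -1965028/7*492141 = -967070844948/7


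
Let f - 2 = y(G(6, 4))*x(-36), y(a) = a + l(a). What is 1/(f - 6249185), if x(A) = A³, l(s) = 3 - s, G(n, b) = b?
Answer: -1/6389151 ≈ -1.5652e-7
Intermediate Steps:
y(a) = 3 (y(a) = a + (3 - a) = 3)
f = -139966 (f = 2 + 3*(-36)³ = 2 + 3*(-46656) = 2 - 139968 = -139966)
1/(f - 6249185) = 1/(-139966 - 6249185) = 1/(-6389151) = -1/6389151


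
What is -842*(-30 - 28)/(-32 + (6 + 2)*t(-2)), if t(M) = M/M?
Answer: -12209/6 ≈ -2034.8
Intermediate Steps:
t(M) = 1
-842*(-30 - 28)/(-32 + (6 + 2)*t(-2)) = -842*(-30 - 28)/(-32 + (6 + 2)*1) = -(-48836)/(-32 + 8*1) = -(-48836)/(-32 + 8) = -(-48836)/(-24) = -(-48836)*(-1)/24 = -842*29/12 = -12209/6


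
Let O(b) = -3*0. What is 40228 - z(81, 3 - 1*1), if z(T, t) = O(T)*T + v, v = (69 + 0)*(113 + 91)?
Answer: 26152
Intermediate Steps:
O(b) = 0
v = 14076 (v = 69*204 = 14076)
z(T, t) = 14076 (z(T, t) = 0*T + 14076 = 0 + 14076 = 14076)
40228 - z(81, 3 - 1*1) = 40228 - 1*14076 = 40228 - 14076 = 26152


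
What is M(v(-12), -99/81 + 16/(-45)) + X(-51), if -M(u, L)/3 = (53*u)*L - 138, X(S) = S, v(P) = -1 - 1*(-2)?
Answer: 9208/15 ≈ 613.87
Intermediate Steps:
v(P) = 1 (v(P) = -1 + 2 = 1)
M(u, L) = 414 - 159*L*u (M(u, L) = -3*((53*u)*L - 138) = -3*(53*L*u - 138) = -3*(-138 + 53*L*u) = 414 - 159*L*u)
M(v(-12), -99/81 + 16/(-45)) + X(-51) = (414 - 159*(-99/81 + 16/(-45))*1) - 51 = (414 - 159*(-99*1/81 + 16*(-1/45))*1) - 51 = (414 - 159*(-11/9 - 16/45)*1) - 51 = (414 - 159*(-71/45)*1) - 51 = (414 + 3763/15) - 51 = 9973/15 - 51 = 9208/15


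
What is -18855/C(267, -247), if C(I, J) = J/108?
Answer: 2036340/247 ≈ 8244.3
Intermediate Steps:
C(I, J) = J/108 (C(I, J) = J*(1/108) = J/108)
-18855/C(267, -247) = -18855/((1/108)*(-247)) = -18855/(-247/108) = -18855*(-108/247) = 2036340/247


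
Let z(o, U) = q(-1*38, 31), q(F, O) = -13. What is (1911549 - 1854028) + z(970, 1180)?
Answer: 57508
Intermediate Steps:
z(o, U) = -13
(1911549 - 1854028) + z(970, 1180) = (1911549 - 1854028) - 13 = 57521 - 13 = 57508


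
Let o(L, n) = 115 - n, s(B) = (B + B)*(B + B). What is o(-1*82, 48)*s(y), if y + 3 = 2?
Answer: 268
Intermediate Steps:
y = -1 (y = -3 + 2 = -1)
s(B) = 4*B**2 (s(B) = (2*B)*(2*B) = 4*B**2)
o(-1*82, 48)*s(y) = (115 - 1*48)*(4*(-1)**2) = (115 - 48)*(4*1) = 67*4 = 268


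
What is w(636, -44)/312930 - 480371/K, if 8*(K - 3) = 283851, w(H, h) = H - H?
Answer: -3842968/283875 ≈ -13.538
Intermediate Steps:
w(H, h) = 0
K = 283875/8 (K = 3 + (⅛)*283851 = 3 + 283851/8 = 283875/8 ≈ 35484.)
w(636, -44)/312930 - 480371/K = 0/312930 - 480371/283875/8 = 0*(1/312930) - 480371*8/283875 = 0 - 3842968/283875 = -3842968/283875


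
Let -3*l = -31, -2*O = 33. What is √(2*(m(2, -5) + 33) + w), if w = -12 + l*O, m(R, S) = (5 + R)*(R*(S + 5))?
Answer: I*√466/2 ≈ 10.794*I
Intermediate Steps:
O = -33/2 (O = -½*33 = -33/2 ≈ -16.500)
l = 31/3 (l = -⅓*(-31) = 31/3 ≈ 10.333)
m(R, S) = R*(5 + R)*(5 + S) (m(R, S) = (5 + R)*(R*(5 + S)) = R*(5 + R)*(5 + S))
w = -365/2 (w = -12 + (31/3)*(-33/2) = -12 - 341/2 = -365/2 ≈ -182.50)
√(2*(m(2, -5) + 33) + w) = √(2*(2*(25 + 5*2 + 5*(-5) + 2*(-5)) + 33) - 365/2) = √(2*(2*(25 + 10 - 25 - 10) + 33) - 365/2) = √(2*(2*0 + 33) - 365/2) = √(2*(0 + 33) - 365/2) = √(2*33 - 365/2) = √(66 - 365/2) = √(-233/2) = I*√466/2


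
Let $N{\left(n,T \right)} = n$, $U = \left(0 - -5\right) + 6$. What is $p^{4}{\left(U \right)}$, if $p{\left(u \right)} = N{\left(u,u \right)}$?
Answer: $14641$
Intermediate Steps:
$U = 11$ ($U = \left(0 + 5\right) + 6 = 5 + 6 = 11$)
$p{\left(u \right)} = u$
$p^{4}{\left(U \right)} = 11^{4} = 14641$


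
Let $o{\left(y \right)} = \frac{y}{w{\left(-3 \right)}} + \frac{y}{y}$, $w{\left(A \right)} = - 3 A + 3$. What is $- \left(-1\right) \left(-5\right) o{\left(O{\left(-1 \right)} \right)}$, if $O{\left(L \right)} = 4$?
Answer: $- \frac{20}{3} \approx -6.6667$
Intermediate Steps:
$w{\left(A \right)} = 3 - 3 A$
$o{\left(y \right)} = 1 + \frac{y}{12}$ ($o{\left(y \right)} = \frac{y}{3 - -9} + \frac{y}{y} = \frac{y}{3 + 9} + 1 = \frac{y}{12} + 1 = 1 + \frac{y}{12}$)
$- \left(-1\right) \left(-5\right) o{\left(O{\left(-1 \right)} \right)} = - \left(-1\right) \left(-5\right) \left(1 + \frac{1}{12} \cdot 4\right) = \left(-1\right) 5 \left(1 + \frac{1}{3}\right) = \left(-5\right) \frac{4}{3} = - \frac{20}{3}$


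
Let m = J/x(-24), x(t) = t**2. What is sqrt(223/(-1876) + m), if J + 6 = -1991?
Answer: I*sqrt(454322645)/11256 ≈ 1.8936*I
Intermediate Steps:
J = -1997 (J = -6 - 1991 = -1997)
m = -1997/576 (m = -1997/((-24)**2) = -1997/576 ≈ -3.4670)
sqrt(223/(-1876) + m) = sqrt(223/(-1876) - 1997/576) = sqrt(223*(-1/1876) - 1997/576) = sqrt(-223/1876 - 1997/576) = sqrt(-968705/270144) = I*sqrt(454322645)/11256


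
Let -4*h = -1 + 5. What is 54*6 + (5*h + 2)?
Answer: 321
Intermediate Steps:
h = -1 (h = -(-1 + 5)/4 = -¼*4 = -1)
54*6 + (5*h + 2) = 54*6 + (5*(-1) + 2) = 324 + (-5 + 2) = 324 - 3 = 321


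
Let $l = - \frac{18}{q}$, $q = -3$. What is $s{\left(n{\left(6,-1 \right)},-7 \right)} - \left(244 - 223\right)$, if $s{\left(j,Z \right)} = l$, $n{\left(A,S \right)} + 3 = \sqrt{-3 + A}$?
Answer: $-15$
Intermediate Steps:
$n{\left(A,S \right)} = -3 + \sqrt{-3 + A}$
$l = 6$ ($l = - \frac{18}{-3} = \left(-18\right) \left(- \frac{1}{3}\right) = 6$)
$s{\left(j,Z \right)} = 6$
$s{\left(n{\left(6,-1 \right)},-7 \right)} - \left(244 - 223\right) = 6 - \left(244 - 223\right) = 6 - 21 = -15$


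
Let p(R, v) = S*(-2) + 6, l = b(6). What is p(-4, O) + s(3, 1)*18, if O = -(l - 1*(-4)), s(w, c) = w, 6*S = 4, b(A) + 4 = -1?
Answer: 176/3 ≈ 58.667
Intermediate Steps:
b(A) = -5 (b(A) = -4 - 1 = -5)
S = ⅔ (S = (⅙)*4 = ⅔ ≈ 0.66667)
l = -5
O = 1 (O = -(-5 - 1*(-4)) = -(-5 + 4) = -1*(-1) = 1)
p(R, v) = 14/3 (p(R, v) = (⅔)*(-2) + 6 = -4/3 + 6 = 14/3)
p(-4, O) + s(3, 1)*18 = 14/3 + 3*18 = 14/3 + 54 = 176/3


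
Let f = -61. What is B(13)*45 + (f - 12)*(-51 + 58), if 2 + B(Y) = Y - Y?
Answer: -601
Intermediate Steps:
B(Y) = -2 (B(Y) = -2 + (Y - Y) = -2 + 0 = -2)
B(13)*45 + (f - 12)*(-51 + 58) = -2*45 + (-61 - 12)*(-51 + 58) = -90 - 73*7 = -90 - 511 = -601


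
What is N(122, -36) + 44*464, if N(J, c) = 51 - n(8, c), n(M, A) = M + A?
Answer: 20495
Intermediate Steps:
n(M, A) = A + M
N(J, c) = 43 - c (N(J, c) = 51 - (c + 8) = 51 - (8 + c) = 51 + (-8 - c) = 43 - c)
N(122, -36) + 44*464 = (43 - 1*(-36)) + 44*464 = (43 + 36) + 20416 = 79 + 20416 = 20495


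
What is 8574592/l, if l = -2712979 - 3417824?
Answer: -8574592/6130803 ≈ -1.3986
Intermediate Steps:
l = -6130803
8574592/l = 8574592/(-6130803) = 8574592*(-1/6130803) = -8574592/6130803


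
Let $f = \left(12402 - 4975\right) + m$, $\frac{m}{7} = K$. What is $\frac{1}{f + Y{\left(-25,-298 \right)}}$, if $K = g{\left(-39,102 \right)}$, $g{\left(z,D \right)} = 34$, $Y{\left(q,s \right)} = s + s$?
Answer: $\frac{1}{7069} \approx 0.00014146$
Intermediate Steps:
$Y{\left(q,s \right)} = 2 s$
$K = 34$
$m = 238$ ($m = 7 \cdot 34 = 238$)
$f = 7665$ ($f = \left(12402 - 4975\right) + 238 = 7427 + 238 = 7665$)
$\frac{1}{f + Y{\left(-25,-298 \right)}} = \frac{1}{7665 + 2 \left(-298\right)} = \frac{1}{7665 - 596} = \frac{1}{7069}$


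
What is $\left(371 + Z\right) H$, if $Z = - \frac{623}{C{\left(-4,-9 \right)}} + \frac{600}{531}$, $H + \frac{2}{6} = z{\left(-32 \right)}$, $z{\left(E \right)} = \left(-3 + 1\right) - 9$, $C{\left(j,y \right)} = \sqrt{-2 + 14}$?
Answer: $- \frac{2239478}{531} + \frac{10591 \sqrt{3}}{9} \approx -2179.2$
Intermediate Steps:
$C{\left(j,y \right)} = 2 \sqrt{3}$ ($C{\left(j,y \right)} = \sqrt{12} = 2 \sqrt{3}$)
$z{\left(E \right)} = -11$ ($z{\left(E \right)} = -2 - 9 = -11$)
$H = - \frac{34}{3}$ ($H = - \frac{1}{3} - 11 = - \frac{34}{3} \approx -11.333$)
$Z = \frac{200}{177} - \frac{623 \sqrt{3}}{6}$ ($Z = - \frac{623}{2 \sqrt{3}} + \frac{600}{531} = - 623 \frac{\sqrt{3}}{6} + 600 \cdot \frac{1}{531} = - \frac{623 \sqrt{3}}{6} + \frac{200}{177} = \frac{200}{177} - \frac{623 \sqrt{3}}{6} \approx -178.71$)
$\left(371 + Z\right) H = \left(371 + \left(\frac{200}{177} - \frac{623 \sqrt{3}}{6}\right)\right) \left(- \frac{34}{3}\right) = \left(\frac{65867}{177} - \frac{623 \sqrt{3}}{6}\right) \left(- \frac{34}{3}\right) = - \frac{2239478}{531} + \frac{10591 \sqrt{3}}{9}$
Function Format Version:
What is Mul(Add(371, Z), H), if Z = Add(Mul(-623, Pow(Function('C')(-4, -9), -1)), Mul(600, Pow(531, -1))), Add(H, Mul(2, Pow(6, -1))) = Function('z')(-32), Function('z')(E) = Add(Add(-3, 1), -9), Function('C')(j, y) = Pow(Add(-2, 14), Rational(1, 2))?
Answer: Add(Rational(-2239478, 531), Mul(Rational(10591, 9), Pow(3, Rational(1, 2)))) ≈ -2179.2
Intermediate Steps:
Function('C')(j, y) = Mul(2, Pow(3, Rational(1, 2))) (Function('C')(j, y) = Pow(12, Rational(1, 2)) = Mul(2, Pow(3, Rational(1, 2))))
Function('z')(E) = -11 (Function('z')(E) = Add(-2, -9) = -11)
H = Rational(-34, 3) (H = Add(Rational(-1, 3), -11) = Rational(-34, 3) ≈ -11.333)
Z = Add(Rational(200, 177), Mul(Rational(-623, 6), Pow(3, Rational(1, 2)))) (Z = Add(Mul(-623, Pow(Mul(2, Pow(3, Rational(1, 2))), -1)), Mul(600, Pow(531, -1))) = Add(Mul(-623, Mul(Rational(1, 6), Pow(3, Rational(1, 2)))), Mul(600, Rational(1, 531))) = Add(Mul(Rational(-623, 6), Pow(3, Rational(1, 2))), Rational(200, 177)) = Add(Rational(200, 177), Mul(Rational(-623, 6), Pow(3, Rational(1, 2)))) ≈ -178.71)
Mul(Add(371, Z), H) = Mul(Add(371, Add(Rational(200, 177), Mul(Rational(-623, 6), Pow(3, Rational(1, 2))))), Rational(-34, 3)) = Mul(Add(Rational(65867, 177), Mul(Rational(-623, 6), Pow(3, Rational(1, 2)))), Rational(-34, 3)) = Add(Rational(-2239478, 531), Mul(Rational(10591, 9), Pow(3, Rational(1, 2))))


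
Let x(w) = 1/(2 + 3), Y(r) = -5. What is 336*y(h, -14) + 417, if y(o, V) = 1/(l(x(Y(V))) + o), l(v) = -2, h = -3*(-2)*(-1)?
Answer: 375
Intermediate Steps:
h = -6 (h = 6*(-1) = -6)
x(w) = 1/5
y(o, V) = 1/(-2 + o)
336*y(h, -14) + 417 = 336/(-2 - 6) + 417 = 336/(-8) + 417 = 336*(-1/8) + 417 = -42 + 417 = 375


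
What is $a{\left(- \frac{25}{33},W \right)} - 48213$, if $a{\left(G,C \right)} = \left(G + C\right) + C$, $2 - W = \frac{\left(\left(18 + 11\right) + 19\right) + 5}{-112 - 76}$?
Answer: $- \frac{149544919}{3102} \approx -48209.0$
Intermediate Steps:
$W = \frac{429}{188}$ ($W = 2 - \frac{\left(\left(18 + 11\right) + 19\right) + 5}{-112 - 76} = 2 - \frac{\left(29 + 19\right) + 5}{-188} = 2 - \left(48 + 5\right) \left(- \frac{1}{188}\right) = 2 - 53 \left(- \frac{1}{188}\right) = 2 - - \frac{53}{188} = 2 + \frac{53}{188} = \frac{429}{188} \approx 2.2819$)
$a{\left(G,C \right)} = G + 2 C$ ($a{\left(G,C \right)} = \left(C + G\right) + C = G + 2 C$)
$a{\left(- \frac{25}{33},W \right)} - 48213 = \left(- \frac{25}{33} + 2 \cdot \frac{429}{188}\right) - 48213 = \left(\left(-25\right) \frac{1}{33} + \frac{429}{94}\right) - 48213 = \left(- \frac{25}{33} + \frac{429}{94}\right) - 48213 = \frac{11807}{3102} - 48213 = - \frac{149544919}{3102}$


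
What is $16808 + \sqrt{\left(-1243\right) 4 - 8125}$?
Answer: $16808 + i \sqrt{13097} \approx 16808.0 + 114.44 i$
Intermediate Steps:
$16808 + \sqrt{\left(-1243\right) 4 - 8125} = 16808 + \sqrt{-4972 - 8125} = 16808 + \sqrt{-13097} = 16808 + i \sqrt{13097}$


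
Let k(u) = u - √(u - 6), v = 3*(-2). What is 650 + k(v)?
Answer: 644 - 2*I*√3 ≈ 644.0 - 3.4641*I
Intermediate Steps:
v = -6
k(u) = u - √(-6 + u)
650 + k(v) = 650 + (-6 - √(-6 - 6)) = 650 + (-6 - √(-12)) = 650 + (-6 - 2*I*√3) = 644 - 2*I*√3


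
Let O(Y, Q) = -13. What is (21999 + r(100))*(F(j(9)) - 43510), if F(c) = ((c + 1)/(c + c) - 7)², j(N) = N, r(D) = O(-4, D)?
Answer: -77411518756/81 ≈ -9.5570e+8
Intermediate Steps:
r(D) = -13
F(c) = (-7 + (1 + c)/(2*c))² (F(c) = ((1 + c)/((2*c)) - 7)² = ((1 + c)*(1/(2*c)) - 7)² = ((1 + c)/(2*c) - 7)² = (-7 + (1 + c)/(2*c))²)
(21999 + r(100))*(F(j(9)) - 43510) = (21999 - 13)*((¼)*(-1 + 13*9)²/9² - 43510) = 21986*((¼)*(1/81)*(-1 + 117)² - 43510) = 21986*((¼)*(1/81)*116² - 43510) = 21986*((¼)*(1/81)*13456 - 43510) = 21986*(3364/81 - 43510) = 21986*(-3520946/81) = -77411518756/81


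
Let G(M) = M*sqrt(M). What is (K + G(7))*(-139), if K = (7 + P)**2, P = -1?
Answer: -5004 - 973*sqrt(7) ≈ -7578.3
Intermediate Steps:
G(M) = M**(3/2)
K = 36 (K = (7 - 1)**2 = 6**2 = 36)
(K + G(7))*(-139) = (36 + 7**(3/2))*(-139) = (36 + 7*sqrt(7))*(-139) = -5004 - 973*sqrt(7)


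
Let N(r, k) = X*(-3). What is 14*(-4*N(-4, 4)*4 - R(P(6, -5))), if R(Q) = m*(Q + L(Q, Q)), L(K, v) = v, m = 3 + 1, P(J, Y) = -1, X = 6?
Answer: 4144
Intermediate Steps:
N(r, k) = -18 (N(r, k) = 6*(-3) = -18)
m = 4
R(Q) = 8*Q (R(Q) = 4*(Q + Q) = 4*(2*Q) = 8*Q)
14*(-4*N(-4, 4)*4 - R(P(6, -5))) = 14*(-4*(-18)*4 - 8*(-1)) = 14*(72*4 - 1*(-8)) = 14*(288 + 8) = 14*296 = 4144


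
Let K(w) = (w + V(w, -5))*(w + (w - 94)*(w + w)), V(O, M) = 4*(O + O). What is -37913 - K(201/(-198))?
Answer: -288772027/7986 ≈ -36160.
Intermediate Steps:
V(O, M) = 8*O (V(O, M) = 4*(2*O) = 8*O)
K(w) = 9*w*(w + 2*w*(-94 + w)) (K(w) = (w + 8*w)*(w + (w - 94)*(w + w)) = (9*w)*(w + (-94 + w)*(2*w)) = (9*w)*(w + 2*w*(-94 + w)) = 9*w*(w + 2*w*(-94 + w)))
-37913 - K(201/(-198)) = -37913 - (201/(-198))²*(-1683 + 18*(201/(-198))) = -37913 - (201*(-1/198))²*(-1683 + 18*(201*(-1/198))) = -37913 - (-67/66)²*(-1683 + 18*(-67/66)) = -37913 - 4489*(-1683 - 201/11)/4356 = -37913 - 4489*(-18714)/(4356*11) = -37913 - 1*(-14001191/7986) = -37913 + 14001191/7986 = -288772027/7986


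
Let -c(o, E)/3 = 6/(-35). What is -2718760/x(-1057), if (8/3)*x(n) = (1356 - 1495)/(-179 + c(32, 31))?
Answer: -27174549952/2919 ≈ -9.3095e+6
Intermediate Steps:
c(o, E) = 18/35 (c(o, E) = -18/(-35) = -18*(-1)/35 = -3*(-6/35) = 18/35)
x(n) = 14595/49976 (x(n) = 3*((1356 - 1495)/(-179 + 18/35))/8 = 3*(-139/(-6247/35))/8 = 3*(-139*(-35/6247))/8 = (3/8)*(4865/6247) = 14595/49976)
-2718760/x(-1057) = -2718760/14595/49976 = -2718760*49976/14595 = -27174549952/2919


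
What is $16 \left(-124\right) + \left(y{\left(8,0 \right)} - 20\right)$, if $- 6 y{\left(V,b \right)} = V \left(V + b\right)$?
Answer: $- \frac{6044}{3} \approx -2014.7$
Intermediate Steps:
$y{\left(V,b \right)} = - \frac{V \left(V + b\right)}{6}$
$16 \left(-124\right) + \left(y{\left(8,0 \right)} - 20\right) = 16 \left(-124\right) - \left(20 + \frac{4 \left(8 + 0\right)}{3}\right) = -1984 - \left(20 + \frac{4}{3} \cdot 8\right) = -1984 - \frac{92}{3} = - \frac{6044}{3}$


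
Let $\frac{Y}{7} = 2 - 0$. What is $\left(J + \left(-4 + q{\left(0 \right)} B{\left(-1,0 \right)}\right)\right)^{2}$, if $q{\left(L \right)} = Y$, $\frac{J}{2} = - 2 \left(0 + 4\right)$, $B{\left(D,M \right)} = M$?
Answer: $400$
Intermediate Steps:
$J = -16$ ($J = 2 \left(- 2 \left(0 + 4\right)\right) = 2 \left(\left(-2\right) 4\right) = 2 \left(-8\right) = -16$)
$Y = 14$ ($Y = 7 \left(2 - 0\right) = 7 \left(2 + 0\right) = 7 \cdot 2 = 14$)
$q{\left(L \right)} = 14$
$\left(J + \left(-4 + q{\left(0 \right)} B{\left(-1,0 \right)}\right)\right)^{2} = \left(-16 + \left(-4 + 14 \cdot 0\right)\right)^{2} = \left(-16 + \left(-4 + 0\right)\right)^{2} = \left(-16 - 4\right)^{2} = \left(-20\right)^{2} = 400$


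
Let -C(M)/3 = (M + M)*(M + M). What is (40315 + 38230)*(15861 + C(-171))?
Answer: -26315009895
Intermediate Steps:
C(M) = -12*M² (C(M) = -3*(M + M)*(M + M) = -3*2*M*2*M = -12*M²)
(40315 + 38230)*(15861 + C(-171)) = (40315 + 38230)*(15861 - 12*(-171)²) = 78545*(15861 - 12*29241) = 78545*(15861 - 350892) = 78545*(-335031) = -26315009895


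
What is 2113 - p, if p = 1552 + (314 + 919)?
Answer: -672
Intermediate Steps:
p = 2785 (p = 1552 + 1233 = 2785)
2113 - p = 2113 - 1*2785 = 2113 - 2785 = -672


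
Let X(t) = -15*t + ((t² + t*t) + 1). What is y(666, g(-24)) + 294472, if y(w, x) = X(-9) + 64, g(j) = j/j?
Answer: 294834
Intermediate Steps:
g(j) = 1
X(t) = 1 - 15*t + 2*t² (X(t) = -15*t + ((t² + t²) + 1) = -15*t + (2*t² + 1) = -15*t + (1 + 2*t²) = 1 - 15*t + 2*t²)
y(w, x) = 362 (y(w, x) = (1 - 15*(-9) + 2*(-9)²) + 64 = (1 + 135 + 2*81) + 64 = (1 + 135 + 162) + 64 = 298 + 64 = 362)
y(666, g(-24)) + 294472 = 362 + 294472 = 294834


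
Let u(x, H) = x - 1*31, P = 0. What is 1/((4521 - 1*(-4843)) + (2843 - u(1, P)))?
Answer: 1/12237 ≈ 8.1719e-5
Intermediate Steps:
u(x, H) = -31 + x (u(x, H) = x - 31 = -31 + x)
1/((4521 - 1*(-4843)) + (2843 - u(1, P))) = 1/((4521 - 1*(-4843)) + (2843 - (-31 + 1))) = 1/((4521 + 4843) + (2843 - 1*(-30))) = 1/(9364 + (2843 + 30)) = 1/(9364 + 2873) = 1/12237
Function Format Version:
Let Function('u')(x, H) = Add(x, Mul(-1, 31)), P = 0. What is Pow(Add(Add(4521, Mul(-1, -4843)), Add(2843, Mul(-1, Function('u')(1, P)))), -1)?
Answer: Rational(1, 12237) ≈ 8.1719e-5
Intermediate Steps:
Function('u')(x, H) = Add(-31, x) (Function('u')(x, H) = Add(x, -31) = Add(-31, x))
Pow(Add(Add(4521, Mul(-1, -4843)), Add(2843, Mul(-1, Function('u')(1, P)))), -1) = Pow(Add(Add(4521, Mul(-1, -4843)), Add(2843, Mul(-1, Add(-31, 1)))), -1) = Pow(Add(Add(4521, 4843), Add(2843, Mul(-1, -30))), -1) = Pow(Add(9364, Add(2843, 30)), -1) = Pow(Add(9364, 2873), -1) = Pow(12237, -1) = Rational(1, 12237)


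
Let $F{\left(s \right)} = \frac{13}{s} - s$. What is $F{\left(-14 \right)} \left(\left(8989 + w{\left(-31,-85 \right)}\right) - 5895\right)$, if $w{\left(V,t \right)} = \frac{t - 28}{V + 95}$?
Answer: $\frac{36216249}{896} \approx 40420.0$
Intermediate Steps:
$w{\left(V,t \right)} = \frac{-28 + t}{95 + V}$
$F{\left(s \right)} = - s + \frac{13}{s}$
$F{\left(-14 \right)} \left(\left(8989 + w{\left(-31,-85 \right)}\right) - 5895\right) = \left(\left(-1\right) \left(-14\right) + \frac{13}{-14}\right) \left(\left(8989 + \frac{-28 - 85}{95 - 31}\right) - 5895\right) = \left(14 + 13 \left(- \frac{1}{14}\right)\right) \left(\left(8989 + \frac{1}{64} \left(-113\right)\right) - 5895\right) = \left(14 - \frac{13}{14}\right) \left(\left(8989 + \frac{1}{64} \left(-113\right)\right) - 5895\right) = \frac{183 \left(\left(8989 - \frac{113}{64}\right) - 5895\right)}{14} = \frac{183 \left(\frac{575183}{64} - 5895\right)}{14} = \frac{183}{14} \cdot \frac{197903}{64} = \frac{36216249}{896}$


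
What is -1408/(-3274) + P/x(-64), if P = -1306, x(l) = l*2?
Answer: 1114017/104768 ≈ 10.633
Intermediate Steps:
x(l) = 2*l
-1408/(-3274) + P/x(-64) = -1408/(-3274) - 1306/(2*(-64)) = -1408*(-1/3274) - 1306/(-128) = 704/1637 - 1306*(-1/128) = 704/1637 + 653/64 = 1114017/104768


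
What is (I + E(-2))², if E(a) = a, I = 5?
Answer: 9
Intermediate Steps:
(I + E(-2))² = (5 - 2)² = 3² = 9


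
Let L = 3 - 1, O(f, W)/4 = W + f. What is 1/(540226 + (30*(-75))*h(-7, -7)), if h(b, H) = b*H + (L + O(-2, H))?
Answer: 1/506476 ≈ 1.9744e-6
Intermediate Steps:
O(f, W) = 4*W + 4*f (O(f, W) = 4*(W + f) = 4*W + 4*f)
L = 2
h(b, H) = -6 + 4*H + H*b (h(b, H) = b*H + (2 + (4*H + 4*(-2))) = H*b + (2 + (4*H - 8)) = H*b + (2 + (-8 + 4*H)) = H*b + (-6 + 4*H) = -6 + 4*H + H*b)
1/(540226 + (30*(-75))*h(-7, -7)) = 1/(540226 + (30*(-75))*(-6 + 4*(-7) - 7*(-7))) = 1/(540226 - 2250*(-6 - 28 + 49)) = 1/(540226 - 2250*15) = 1/(540226 - 33750) = 1/506476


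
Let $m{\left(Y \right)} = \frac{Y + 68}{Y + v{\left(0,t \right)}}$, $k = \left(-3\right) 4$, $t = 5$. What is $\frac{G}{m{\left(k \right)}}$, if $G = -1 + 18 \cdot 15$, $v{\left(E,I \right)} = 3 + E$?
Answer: $- \frac{2421}{56} \approx -43.232$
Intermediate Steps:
$G = 269$ ($G = -1 + 270 = 269$)
$k = -12$
$m{\left(Y \right)} = \frac{68 + Y}{3 + Y}$ ($m{\left(Y \right)} = \frac{Y + 68}{Y + \left(3 + 0\right)} = \frac{68 + Y}{Y + 3} = \frac{68 + Y}{3 + Y}$)
$\frac{G}{m{\left(k \right)}} = \frac{269}{\frac{1}{3 - 12} \left(68 - 12\right)} = \frac{269}{\frac{1}{-9} \cdot 56} = \frac{269}{\left(- \frac{1}{9}\right) 56} = \frac{269}{- \frac{56}{9}} = 269 \left(- \frac{9}{56}\right) = - \frac{2421}{56}$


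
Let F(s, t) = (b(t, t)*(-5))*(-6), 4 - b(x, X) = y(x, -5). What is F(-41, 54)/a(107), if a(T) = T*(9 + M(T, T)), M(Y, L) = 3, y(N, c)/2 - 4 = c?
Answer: 15/107 ≈ 0.14019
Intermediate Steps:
y(N, c) = 8 + 2*c
b(x, X) = 6 (b(x, X) = 4 - (8 + 2*(-5)) = 4 - (8 - 10) = 4 - 1*(-2) = 4 + 2 = 6)
F(s, t) = 180 (F(s, t) = (6*(-5))*(-6) = -30*(-6) = 180)
a(T) = 12*T (a(T) = T*(9 + 3) = T*12 = 12*T)
F(-41, 54)/a(107) = 180/((12*107)) = 180/1284 = 180*(1/1284) = 15/107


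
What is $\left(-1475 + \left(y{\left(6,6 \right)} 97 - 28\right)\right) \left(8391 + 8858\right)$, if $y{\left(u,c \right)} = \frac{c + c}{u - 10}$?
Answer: $-30944706$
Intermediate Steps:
$y{\left(u,c \right)} = \frac{2 c}{-10 + u}$
$\left(-1475 + \left(y{\left(6,6 \right)} 97 - 28\right)\right) \left(8391 + 8858\right) = \left(-1475 + \left(2 \cdot 6 \frac{1}{-10 + 6} \cdot 97 - 28\right)\right) \left(8391 + 8858\right) = \left(-1475 + \left(2 \cdot 6 \frac{1}{-4} \cdot 97 - 28\right)\right) 17249 = \left(-1475 + \left(2 \cdot 6 \left(- \frac{1}{4}\right) 97 - 28\right)\right) 17249 = \left(-1475 - 319\right) 17249 = \left(-1794\right) 17249 = -30944706$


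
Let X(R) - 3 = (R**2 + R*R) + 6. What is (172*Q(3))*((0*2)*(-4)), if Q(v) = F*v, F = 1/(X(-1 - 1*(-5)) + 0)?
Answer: 0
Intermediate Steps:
X(R) = 9 + 2*R**2 (X(R) = 3 + ((R**2 + R*R) + 6) = 3 + ((R**2 + R**2) + 6) = 3 + (2*R**2 + 6) = 3 + (6 + 2*R**2) = 9 + 2*R**2)
F = 1/41 (F = 1/((9 + 2*(-1 - 1*(-5))**2) + 0) = 1/((9 + 2*(-1 + 5)**2) + 0) = 1/((9 + 2*4**2) + 0) = 1/((9 + 2*16) + 0) = 1/((9 + 32) + 0) = 1/(41 + 0) = 1/41 ≈ 0.024390)
Q(v) = v/41
(172*Q(3))*((0*2)*(-4)) = (172*((1/41)*3))*((0*2)*(-4)) = (172*(3/41))*(0*(-4)) = (516/41)*0 = 0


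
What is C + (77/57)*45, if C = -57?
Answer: 72/19 ≈ 3.7895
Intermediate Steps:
C + (77/57)*45 = -57 + (77/57)*45 = -57 + 1155/19 = 72/19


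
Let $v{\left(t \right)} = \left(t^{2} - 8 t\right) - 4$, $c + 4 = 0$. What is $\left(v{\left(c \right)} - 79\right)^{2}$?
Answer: $1225$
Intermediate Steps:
$c = -4$ ($c = -4 + 0 = -4$)
$v{\left(t \right)} = -4 + t^{2} - 8 t$
$\left(v{\left(c \right)} - 79\right)^{2} = \left(\left(-4 + \left(-4\right)^{2} - -32\right) - 79\right)^{2} = \left(\left(-4 + 16 + 32\right) - 79\right)^{2} = \left(44 - 79\right)^{2} = \left(-35\right)^{2} = 1225$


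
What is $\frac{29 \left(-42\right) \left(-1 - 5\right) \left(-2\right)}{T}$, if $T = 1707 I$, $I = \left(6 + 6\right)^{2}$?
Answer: $- \frac{203}{3414} \approx -0.059461$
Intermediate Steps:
$I = 144$ ($I = 12^{2} = 144$)
$T = 245808$ ($T = 1707 \cdot 144 = 245808$)
$\frac{29 \left(-42\right) \left(-1 - 5\right) \left(-2\right)}{T} = \frac{29 \left(-42\right) \left(-1 - 5\right) \left(-2\right)}{245808} = - 1218 \left(\left(-6\right) \left(-2\right)\right) \frac{1}{245808} = \left(-1218\right) 12 \cdot \frac{1}{245808} = \left(-14616\right) \frac{1}{245808} = - \frac{203}{3414}$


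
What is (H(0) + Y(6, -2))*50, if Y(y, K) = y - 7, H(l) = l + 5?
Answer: 200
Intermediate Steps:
H(l) = 5 + l
Y(y, K) = -7 + y
(H(0) + Y(6, -2))*50 = ((5 + 0) + (-7 + 6))*50 = (5 - 1)*50 = 4*50 = 200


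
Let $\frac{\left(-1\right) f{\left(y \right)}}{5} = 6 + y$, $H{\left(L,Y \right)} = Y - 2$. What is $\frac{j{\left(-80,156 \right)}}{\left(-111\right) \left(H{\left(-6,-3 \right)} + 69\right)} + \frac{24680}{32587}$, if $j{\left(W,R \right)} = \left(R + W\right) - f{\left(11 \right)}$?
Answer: $\frac{170080213}{231498048} \approx 0.73469$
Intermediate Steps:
$H{\left(L,Y \right)} = -2 + Y$
$f{\left(y \right)} = -30 - 5 y$ ($f{\left(y \right)} = - 5 \left(6 + y\right) = -30 - 5 y$)
$j{\left(W,R \right)} = 85 + R + W$ ($j{\left(W,R \right)} = \left(R + W\right) - \left(-30 - 55\right) = \left(R + W\right) - -85 = \left(R + W\right) + 85 = 85 + R + W$)
$\frac{j{\left(-80,156 \right)}}{\left(-111\right) \left(H{\left(-6,-3 \right)} + 69\right)} + \frac{24680}{32587} = \frac{85 + 156 - 80}{\left(-111\right) \left(\left(-2 - 3\right) + 69\right)} + \frac{24680}{32587} = \frac{161}{\left(-111\right) \left(-5 + 69\right)} + 24680 \cdot \frac{1}{32587} = \frac{161}{\left(-111\right) 64} + \frac{24680}{32587} = \frac{161}{-7104} + \frac{24680}{32587} = 161 \left(- \frac{1}{7104}\right) + \frac{24680}{32587} = - \frac{161}{7104} + \frac{24680}{32587} = \frac{170080213}{231498048}$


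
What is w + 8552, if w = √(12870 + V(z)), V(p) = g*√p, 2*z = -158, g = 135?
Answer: 8552 + 3*√(1430 + 15*I*√79) ≈ 8665.6 + 5.2827*I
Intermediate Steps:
z = -79 (z = (½)*(-158) = -79)
V(p) = 135*√p
w = √(12870 + 135*I*√79) (w = √(12870 + 135*√(-79)) = √(12870 + 135*(I*√79)) = √(12870 + 135*I*√79) ≈ 113.57 + 5.2827*I)
w + 8552 = 3*√(1430 + 15*I*√79) + 8552 = 8552 + 3*√(1430 + 15*I*√79)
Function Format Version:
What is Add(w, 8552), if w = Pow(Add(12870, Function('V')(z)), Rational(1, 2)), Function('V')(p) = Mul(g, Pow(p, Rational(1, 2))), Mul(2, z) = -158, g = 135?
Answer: Add(8552, Mul(3, Pow(Add(1430, Mul(15, I, Pow(79, Rational(1, 2)))), Rational(1, 2)))) ≈ Add(8665.6, Mul(5.2827, I))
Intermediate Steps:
z = -79 (z = Mul(Rational(1, 2), -158) = -79)
Function('V')(p) = Mul(135, Pow(p, Rational(1, 2)))
w = Pow(Add(12870, Mul(135, I, Pow(79, Rational(1, 2)))), Rational(1, 2)) (w = Pow(Add(12870, Mul(135, Pow(-79, Rational(1, 2)))), Rational(1, 2)) = Pow(Add(12870, Mul(135, Mul(I, Pow(79, Rational(1, 2))))), Rational(1, 2)) = Pow(Add(12870, Mul(135, I, Pow(79, Rational(1, 2)))), Rational(1, 2)) ≈ Add(113.57, Mul(5.2827, I)))
Add(w, 8552) = Add(Mul(3, Pow(Add(1430, Mul(15, I, Pow(79, Rational(1, 2)))), Rational(1, 2))), 8552) = Add(8552, Mul(3, Pow(Add(1430, Mul(15, I, Pow(79, Rational(1, 2)))), Rational(1, 2))))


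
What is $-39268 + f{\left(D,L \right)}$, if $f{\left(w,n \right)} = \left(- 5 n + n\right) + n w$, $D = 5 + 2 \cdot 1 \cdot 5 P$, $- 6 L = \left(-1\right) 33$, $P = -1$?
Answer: $- \frac{78635}{2} \approx -39318.0$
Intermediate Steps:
$L = \frac{11}{2}$ ($L = - \frac{\left(-1\right) 33}{6} = \left(- \frac{1}{6}\right) \left(-33\right) = \frac{11}{2} \approx 5.5$)
$D = -5$ ($D = 5 + 2 \cdot 1 \cdot 5 \left(-1\right) = 5 + 2 \cdot 5 \left(-1\right) = 5 + 10 \left(-1\right) = 5 - 10 = -5$)
$f{\left(w,n \right)} = - 4 n + n w$
$-39268 + f{\left(D,L \right)} = -39268 + \frac{11 \left(-4 - 5\right)}{2} = -39268 + \frac{11}{2} \left(-9\right) = -39268 - \frac{99}{2} = - \frac{78635}{2}$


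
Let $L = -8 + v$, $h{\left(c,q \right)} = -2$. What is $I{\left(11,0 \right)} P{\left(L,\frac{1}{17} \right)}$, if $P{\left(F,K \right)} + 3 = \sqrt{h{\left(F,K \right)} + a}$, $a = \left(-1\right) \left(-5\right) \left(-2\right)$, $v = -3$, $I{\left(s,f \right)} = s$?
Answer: $-33 + 22 i \sqrt{3} \approx -33.0 + 38.105 i$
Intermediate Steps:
$a = -10$ ($a = 5 \left(-2\right) = -10$)
$L = -11$ ($L = -8 - 3 = -11$)
$P{\left(F,K \right)} = -3 + 2 i \sqrt{3}$ ($P{\left(F,K \right)} = -3 + \sqrt{-2 - 10} = -3 + \sqrt{-12} = -3 + 2 i \sqrt{3}$)
$I{\left(11,0 \right)} P{\left(L,\frac{1}{17} \right)} = 11 \left(-3 + 2 i \sqrt{3}\right) = -33 + 22 i \sqrt{3}$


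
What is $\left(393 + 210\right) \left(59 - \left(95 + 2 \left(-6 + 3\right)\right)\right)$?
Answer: $-18090$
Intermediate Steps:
$\left(393 + 210\right) \left(59 - \left(95 + 2 \left(-6 + 3\right)\right)\right) = 603 \left(59 - 89\right) = 603 \left(-30\right) = -18090$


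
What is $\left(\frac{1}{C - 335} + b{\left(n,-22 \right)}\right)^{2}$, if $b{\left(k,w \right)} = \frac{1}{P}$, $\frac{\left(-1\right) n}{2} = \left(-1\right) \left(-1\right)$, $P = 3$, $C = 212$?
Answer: $\frac{1600}{15129} \approx 0.10576$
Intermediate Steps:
$n = -2$ ($n = - 2 \left(\left(-1\right) \left(-1\right)\right) = \left(-2\right) 1 = -2$)
$b{\left(k,w \right)} = \frac{1}{3}$
$\left(\frac{1}{C - 335} + b{\left(n,-22 \right)}\right)^{2} = \left(\frac{1}{212 - 335} + \frac{1}{3}\right)^{2} = \left(\frac{1}{-123} + \frac{1}{3}\right)^{2} = \left(- \frac{1}{123} + \frac{1}{3}\right)^{2} = \left(\frac{40}{123}\right)^{2} = \frac{1600}{15129}$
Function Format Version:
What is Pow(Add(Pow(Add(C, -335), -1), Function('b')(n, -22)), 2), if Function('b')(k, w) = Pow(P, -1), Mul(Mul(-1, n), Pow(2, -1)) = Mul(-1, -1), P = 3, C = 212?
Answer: Rational(1600, 15129) ≈ 0.10576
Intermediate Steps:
n = -2 (n = Mul(-2, Mul(-1, -1)) = Mul(-2, 1) = -2)
Function('b')(k, w) = Rational(1, 3) (Function('b')(k, w) = Pow(3, -1) = Rational(1, 3))
Pow(Add(Pow(Add(C, -335), -1), Function('b')(n, -22)), 2) = Pow(Add(Pow(Add(212, -335), -1), Rational(1, 3)), 2) = Pow(Add(Pow(-123, -1), Rational(1, 3)), 2) = Pow(Add(Rational(-1, 123), Rational(1, 3)), 2) = Pow(Rational(40, 123), 2) = Rational(1600, 15129)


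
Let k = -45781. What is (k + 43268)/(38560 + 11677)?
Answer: -2513/50237 ≈ -0.050023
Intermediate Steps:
(k + 43268)/(38560 + 11677) = (-45781 + 43268)/(38560 + 11677) = -2513/50237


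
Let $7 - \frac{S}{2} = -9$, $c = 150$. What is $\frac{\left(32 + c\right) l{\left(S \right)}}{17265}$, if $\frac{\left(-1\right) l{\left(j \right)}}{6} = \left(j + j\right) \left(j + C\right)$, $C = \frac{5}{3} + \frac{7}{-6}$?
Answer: $- \frac{151424}{1151} \approx -131.56$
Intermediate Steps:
$S = 32$ ($S = 14 - -18 = 14 + 18 = 32$)
$C = \frac{1}{2}$ ($C = 5 \cdot \frac{1}{3} + 7 \left(- \frac{1}{6}\right) = \frac{5}{3} - \frac{7}{6} = \frac{1}{2} \approx 0.5$)
$l{\left(j \right)} = - 12 j \left(\frac{1}{2} + j\right)$ ($l{\left(j \right)} = - 6 \left(j + j\right) \left(j + \frac{1}{2}\right) = - 6 \cdot 2 j \left(\frac{1}{2} + j\right) = - 12 j \left(\frac{1}{2} + j\right)$)
$\frac{\left(32 + c\right) l{\left(S \right)}}{17265} = \frac{\left(32 + 150\right) \left(\left(-6\right) 32 \left(1 + 2 \cdot 32\right)\right)}{17265} = 182 \left(\left(-6\right) 32 \left(1 + 64\right)\right) \frac{1}{17265} = 182 \left(\left(-6\right) 32 \cdot 65\right) \frac{1}{17265} = 182 \left(-12480\right) \frac{1}{17265} = \left(-2271360\right) \frac{1}{17265} = - \frac{151424}{1151}$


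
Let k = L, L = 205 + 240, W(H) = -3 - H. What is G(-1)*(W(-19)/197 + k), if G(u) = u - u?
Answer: 0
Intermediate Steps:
G(u) = 0
L = 445
k = 445
G(-1)*(W(-19)/197 + k) = 0*((-3 - 1*(-19))/197 + 445) = 0*((-3 + 19)*(1/197) + 445) = 0*(16*(1/197) + 445) = 0*(16/197 + 445) = 0*(87681/197) = 0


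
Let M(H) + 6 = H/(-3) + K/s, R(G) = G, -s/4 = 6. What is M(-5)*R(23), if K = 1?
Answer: -805/8 ≈ -100.63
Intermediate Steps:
s = -24 (s = -4*6 = -24)
M(H) = -145/24 - H/3 (M(H) = -6 + (H/(-3) + 1/(-24)) = -6 + (H*(-⅓) + 1*(-1/24)) = -6 + (-H/3 - 1/24) = -6 + (-1/24 - H/3) = -145/24 - H/3)
M(-5)*R(23) = (-145/24 - ⅓*(-5))*23 = (-145/24 + 5/3)*23 = -35/8*23 = -805/8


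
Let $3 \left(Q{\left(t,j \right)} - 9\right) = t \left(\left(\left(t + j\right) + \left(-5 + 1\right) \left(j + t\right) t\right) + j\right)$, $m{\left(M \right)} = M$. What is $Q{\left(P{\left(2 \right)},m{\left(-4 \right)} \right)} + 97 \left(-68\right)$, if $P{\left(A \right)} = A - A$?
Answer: $-6587$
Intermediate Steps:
$P{\left(A \right)} = 0$
$Q{\left(t,j \right)} = 9 + \frac{t \left(t + 2 j + t \left(- 4 j - 4 t\right)\right)}{3}$ ($Q{\left(t,j \right)} = 9 + \frac{t \left(\left(\left(t + j\right) + \left(-5 + 1\right) \left(j + t\right) t\right) + j\right)}{3} = 9 + \frac{t \left(\left(\left(j + t\right) + - 4 \left(j + t\right) t\right) + j\right)}{3} = 9 + \frac{t \left(\left(\left(j + t\right) + \left(- 4 j - 4 t\right) t\right) + j\right)}{3} = 9 + \frac{t \left(\left(\left(j + t\right) + t \left(- 4 j - 4 t\right)\right) + j\right)}{3} = 9 + \frac{t \left(\left(j + t + t \left(- 4 j - 4 t\right)\right) + j\right)}{3} = 9 + \frac{t \left(t + 2 j + t \left(- 4 j - 4 t\right)\right)}{3}$)
$Q{\left(P{\left(2 \right)},m{\left(-4 \right)} \right)} + 97 \left(-68\right) = \left(9 - \frac{4 \cdot 0^{3}}{3} + \frac{0^{2}}{3} - - \frac{16 \cdot 0^{2}}{3} + \frac{2}{3} \left(-4\right) 0\right) + 97 \left(-68\right) = \left(9 - 0 + \frac{1}{3} \cdot 0 - \left(- \frac{16}{3}\right) 0 + 0\right) - 6596 = \left(9 + 0 + 0 + 0 + 0\right) - 6596 = 9 - 6596 = -6587$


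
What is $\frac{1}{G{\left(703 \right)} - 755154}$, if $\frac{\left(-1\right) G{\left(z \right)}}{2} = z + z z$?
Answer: $- \frac{1}{1744978} \approx -5.7307 \cdot 10^{-7}$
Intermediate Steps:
$G{\left(z \right)} = - 2 z - 2 z^{2}$ ($G{\left(z \right)} = - 2 \left(z + z z\right) = - 2 \left(z + z^{2}\right) = - 2 z - 2 z^{2}$)
$\frac{1}{G{\left(703 \right)} - 755154} = \frac{1}{\left(-2\right) 703 \left(1 + 703\right) - 755154} = \frac{1}{\left(-2\right) 703 \cdot 704 - 755154} = \frac{1}{-989824 - 755154} = \frac{1}{-1744978} = - \frac{1}{1744978}$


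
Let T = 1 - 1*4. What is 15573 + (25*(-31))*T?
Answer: 17898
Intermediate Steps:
T = -3 (T = 1 - 4 = -3)
15573 + (25*(-31))*T = 15573 + (25*(-31))*(-3) = 15573 - 775*(-3) = 15573 + 2325 = 17898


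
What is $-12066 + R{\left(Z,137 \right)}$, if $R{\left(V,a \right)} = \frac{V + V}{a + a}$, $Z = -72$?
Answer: $- \frac{1653114}{137} \approx -12067.0$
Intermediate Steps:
$R{\left(V,a \right)} = \frac{V}{a}$ ($R{\left(V,a \right)} = \frac{2 V}{2 a} = 2 V \frac{1}{2 a} = \frac{V}{a}$)
$-12066 + R{\left(Z,137 \right)} = -12066 - \frac{72}{137} = - \frac{1653114}{137}$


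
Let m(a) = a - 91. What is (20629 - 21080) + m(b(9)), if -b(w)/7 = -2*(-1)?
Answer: -556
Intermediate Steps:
b(w) = -14 (b(w) = -(-14)*(-1) = -7*2 = -14)
m(a) = -91 + a
(20629 - 21080) + m(b(9)) = (20629 - 21080) + (-91 - 14) = -451 - 105 = -556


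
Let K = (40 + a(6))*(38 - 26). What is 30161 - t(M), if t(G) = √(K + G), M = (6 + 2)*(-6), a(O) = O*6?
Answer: 30161 - 12*√6 ≈ 30132.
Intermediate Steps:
a(O) = 6*O
K = 912 (K = (40 + 6*6)*(38 - 26) = (40 + 36)*12 = 76*12 = 912)
M = -48 (M = 8*(-6) = -48)
t(G) = √(912 + G)
30161 - t(M) = 30161 - √(912 - 48) = 30161 - √864 = 30161 - 12*√6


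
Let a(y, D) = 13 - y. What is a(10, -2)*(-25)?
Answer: -75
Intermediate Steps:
a(10, -2)*(-25) = (13 - 1*10)*(-25) = (13 - 10)*(-25) = 3*(-25) = -75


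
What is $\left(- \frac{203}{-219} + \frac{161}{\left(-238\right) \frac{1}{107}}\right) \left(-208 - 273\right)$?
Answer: $\frac{255919417}{7446} \approx 34370.0$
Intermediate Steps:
$\left(- \frac{203}{-219} + \frac{161}{\left(-238\right) \frac{1}{107}}\right) \left(-208 - 273\right) = \left(\left(-203\right) \left(- \frac{1}{219}\right) + \frac{161}{\left(-238\right) \frac{1}{107}}\right) \left(-481\right) = \left(\frac{203}{219} + \frac{161}{- \frac{238}{107}}\right) \left(-481\right) = \left(\frac{203}{219} + 161 \left(- \frac{107}{238}\right)\right) \left(-481\right) = \left(\frac{203}{219} - \frac{2461}{34}\right) \left(-481\right) = \left(- \frac{532057}{7446}\right) \left(-481\right) = \frac{255919417}{7446}$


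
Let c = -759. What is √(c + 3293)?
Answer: √2534 ≈ 50.339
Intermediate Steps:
√(c + 3293) = √(-759 + 3293) = √2534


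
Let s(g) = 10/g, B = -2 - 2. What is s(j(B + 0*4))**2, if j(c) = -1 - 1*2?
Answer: 100/9 ≈ 11.111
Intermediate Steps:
B = -4
j(c) = -3 (j(c) = -1 - 2 = -3)
s(j(B + 0*4))**2 = (10/(-3))**2 = (10*(-1/3))**2 = (-10/3)**2 = 100/9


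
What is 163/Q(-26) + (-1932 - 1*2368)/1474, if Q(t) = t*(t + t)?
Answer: -2786669/996424 ≈ -2.7967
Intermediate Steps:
Q(t) = 2*t² (Q(t) = t*(2*t) = 2*t²)
163/Q(-26) + (-1932 - 1*2368)/1474 = 163/((2*(-26)²)) + (-1932 - 1*2368)/1474 = 163/((2*676)) + (-1932 - 2368)*(1/1474) = 163/1352 - 4300*1/1474 = 163*(1/1352) - 2150/737 = 163/1352 - 2150/737 = -2786669/996424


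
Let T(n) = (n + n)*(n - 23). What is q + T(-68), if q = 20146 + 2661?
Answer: 35183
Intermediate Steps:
q = 22807
T(n) = 2*n*(-23 + n) (T(n) = (2*n)*(-23 + n) = 2*n*(-23 + n))
q + T(-68) = 22807 + 2*(-68)*(-23 - 68) = 22807 + 2*(-68)*(-91) = 22807 + 12376 = 35183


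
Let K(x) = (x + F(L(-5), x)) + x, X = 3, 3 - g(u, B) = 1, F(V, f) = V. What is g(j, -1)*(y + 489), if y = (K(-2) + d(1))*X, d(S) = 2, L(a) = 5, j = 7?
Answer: 996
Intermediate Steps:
g(u, B) = 2 (g(u, B) = 3 - 1*1 = 3 - 1 = 2)
K(x) = 5 + 2*x (K(x) = (x + 5) + x = (5 + x) + x = 5 + 2*x)
y = 9 (y = ((5 + 2*(-2)) + 2)*3 = ((5 - 4) + 2)*3 = (1 + 2)*3 = 3*3 = 9)
g(j, -1)*(y + 489) = 2*(9 + 489) = 2*498 = 996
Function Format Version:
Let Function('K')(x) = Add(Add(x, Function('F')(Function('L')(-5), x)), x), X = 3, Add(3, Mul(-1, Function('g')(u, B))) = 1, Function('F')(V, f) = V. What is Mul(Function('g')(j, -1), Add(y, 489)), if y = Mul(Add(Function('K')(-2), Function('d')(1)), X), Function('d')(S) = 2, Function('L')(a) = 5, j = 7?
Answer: 996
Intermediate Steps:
Function('g')(u, B) = 2 (Function('g')(u, B) = Add(3, Mul(-1, 1)) = Add(3, -1) = 2)
Function('K')(x) = Add(5, Mul(2, x)) (Function('K')(x) = Add(Add(x, 5), x) = Add(Add(5, x), x) = Add(5, Mul(2, x)))
y = 9 (y = Mul(Add(Add(5, Mul(2, -2)), 2), 3) = Mul(Add(Add(5, -4), 2), 3) = Mul(Add(1, 2), 3) = Mul(3, 3) = 9)
Mul(Function('g')(j, -1), Add(y, 489)) = Mul(2, Add(9, 489)) = Mul(2, 498) = 996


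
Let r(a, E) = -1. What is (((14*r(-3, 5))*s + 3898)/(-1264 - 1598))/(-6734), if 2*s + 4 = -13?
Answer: 103/494172 ≈ 0.00020843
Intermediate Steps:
s = -17/2 (s = -2 + (½)*(-13) = -2 - 13/2 = -17/2 ≈ -8.5000)
(((14*r(-3, 5))*s + 3898)/(-1264 - 1598))/(-6734) = (((14*(-1))*(-17/2) + 3898)/(-1264 - 1598))/(-6734) = ((-14*(-17/2) + 3898)/(-2862))*(-1/6734) = ((119 + 3898)*(-1/2862))*(-1/6734) = (4017*(-1/2862))*(-1/6734) = -1339/954*(-1/6734) = 103/494172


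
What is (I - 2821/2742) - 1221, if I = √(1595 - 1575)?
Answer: -3350803/2742 + 2*√5 ≈ -1217.6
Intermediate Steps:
I = 2*√5 (I = √20 = 2*√5 ≈ 4.4721)
(I - 2821/2742) - 1221 = (2*√5 - 2821/2742) - 1221 = (-2821/2742 + 2*√5) - 1221 = -3350803/2742 + 2*√5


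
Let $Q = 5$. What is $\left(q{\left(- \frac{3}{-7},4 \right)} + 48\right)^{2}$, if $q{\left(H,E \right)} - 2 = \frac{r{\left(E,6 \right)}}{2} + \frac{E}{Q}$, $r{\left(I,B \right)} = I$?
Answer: $\frac{69696}{25} \approx 2787.8$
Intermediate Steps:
$q{\left(H,E \right)} = 2 + \frac{7 E}{10}$ ($q{\left(H,E \right)} = 2 + \left(\frac{E}{2} + \frac{E}{5}\right) = 2 + \frac{7 E}{10}$)
$\left(q{\left(- \frac{3}{-7},4 \right)} + 48\right)^{2} = \left(\left(2 + \frac{7}{10} \cdot 4\right) + 48\right)^{2} = \left(\left(2 + \frac{14}{5}\right) + 48\right)^{2} = \left(\frac{24}{5} + 48\right)^{2} = \left(\frac{264}{5}\right)^{2} = \frac{69696}{25}$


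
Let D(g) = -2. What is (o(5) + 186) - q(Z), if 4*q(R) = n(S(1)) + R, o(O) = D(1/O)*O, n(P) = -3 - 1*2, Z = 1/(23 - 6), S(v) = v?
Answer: 3013/17 ≈ 177.24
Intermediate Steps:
Z = 1/17 ≈ 0.058824
n(P) = -5 (n(P) = -3 - 2 = -5)
o(O) = -2*O
q(R) = -5/4 + R/4 (q(R) = (-5 + R)/4 = -5/4 + R/4)
(o(5) + 186) - q(Z) = (-2*5 + 186) - (-5/4 + (1/4)*(1/17)) = (-10 + 186) - (-5/4 + 1/68) = 176 - 1*(-21/17) = 176 + 21/17 = 3013/17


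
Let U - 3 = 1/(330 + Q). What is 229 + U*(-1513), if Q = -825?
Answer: -2131937/495 ≈ -4306.9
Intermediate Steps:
U = 1484/495 (U = 3 + 1/(330 - 825) = 3 + 1/(-495) = 3 - 1/495 = 1484/495 ≈ 2.9980)
229 + U*(-1513) = 229 + (1484/495)*(-1513) = 229 - 2245292/495 = -2131937/495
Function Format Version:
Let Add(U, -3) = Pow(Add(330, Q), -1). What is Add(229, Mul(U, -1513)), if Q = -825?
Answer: Rational(-2131937, 495) ≈ -4306.9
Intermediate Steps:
U = Rational(1484, 495) (U = Add(3, Pow(Add(330, -825), -1)) = Add(3, Pow(-495, -1)) = Add(3, Rational(-1, 495)) = Rational(1484, 495) ≈ 2.9980)
Add(229, Mul(U, -1513)) = Add(229, Mul(Rational(1484, 495), -1513)) = Add(229, Rational(-2245292, 495)) = Rational(-2131937, 495)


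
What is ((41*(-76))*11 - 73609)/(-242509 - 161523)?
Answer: 107885/404032 ≈ 0.26702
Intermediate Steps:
((41*(-76))*11 - 73609)/(-242509 - 161523) = (-3116*11 - 73609)/(-404032) = (-34276 - 73609)*(-1/404032) = -107885*(-1/404032) = 107885/404032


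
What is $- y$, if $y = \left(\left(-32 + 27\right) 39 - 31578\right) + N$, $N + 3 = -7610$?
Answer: $39386$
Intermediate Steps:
$N = -7613$ ($N = -3 - 7610 = -7613$)
$y = -39386$ ($y = \left(\left(-32 + 27\right) 39 - 31578\right) - 7613 = \left(\left(-5\right) 39 - 31578\right) - 7613 = \left(-195 - 31578\right) - 7613 = -31773 - 7613 = -39386$)
$- y = \left(-1\right) \left(-39386\right) = 39386$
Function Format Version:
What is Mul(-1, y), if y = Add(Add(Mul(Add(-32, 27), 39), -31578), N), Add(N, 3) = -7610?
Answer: 39386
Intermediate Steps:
N = -7613 (N = Add(-3, -7610) = -7613)
y = -39386 (y = Add(Add(Mul(Add(-32, 27), 39), -31578), -7613) = Add(Add(Mul(-5, 39), -31578), -7613) = Add(Add(-195, -31578), -7613) = Add(-31773, -7613) = -39386)
Mul(-1, y) = Mul(-1, -39386) = 39386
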